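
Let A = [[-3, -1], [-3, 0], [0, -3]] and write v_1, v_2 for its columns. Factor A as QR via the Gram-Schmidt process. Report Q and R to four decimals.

v_1 = (-3, -3, 0); ‖v_1‖ = 4.2426, so e_1 = (-0.7071, -0.7071, 0.0000).
e_1·v_2 = (-0.7071)·(-1) + (-0.7071)·0 + 0.0000·(-3) = 0.7071.
u_2 = v_2 − 0.7071·e_1 = (-0.5000, 0.5000, -3.0000).
‖u_2‖ = 3.0822, so e_2 = (-0.1622, 0.1622, -0.9733).

Q = [[-0.7071, -0.1622], [-0.7071, 0.1622], [0.0000, -0.9733]], R = [[4.2426, 0.7071], [0.0000, 3.0822]]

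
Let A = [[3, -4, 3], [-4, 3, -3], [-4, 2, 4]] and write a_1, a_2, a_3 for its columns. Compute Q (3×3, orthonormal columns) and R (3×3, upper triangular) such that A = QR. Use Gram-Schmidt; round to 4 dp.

a_1 = (3, -4, -4); ‖a_1‖ = 6.4031, so e_1 = (0.4685, -0.6247, -0.6247).
e_1·a_2 = 0.4685·(-4) + (-0.6247)·3 + (-0.6247)·2 = -4.9976.
u_2 = a_2 + 4.9976·e_1 = (-1.6585, -0.1220, -1.1220).
‖u_2‖ = 2.0061, so e_2 = (-0.8268, -0.0608, -0.5593).
e_1·a_3 = 0.4685·3 + (-0.6247)·(-3) + (-0.6247)·4 = 0.7809; e_2·a_3 = (-0.8268)·3 + (-0.0608)·(-3) + (-0.5593)·4 = -4.5350.
u_3 = a_3 − 0.7809·e_1 + 4.5350·e_2 = (-1.1152, -2.7879, 1.9515).
‖u_3‖ = 3.5811, so e_3 = (-0.3114, -0.7785, 0.5449).

Q = [[0.4685, -0.8268, -0.3114], [-0.6247, -0.0608, -0.7785], [-0.6247, -0.5593, 0.5449]], R = [[6.4031, -4.9976, 0.7809], [0.0000, 2.0061, -4.5350], [0.0000, 0.0000, 3.5811]]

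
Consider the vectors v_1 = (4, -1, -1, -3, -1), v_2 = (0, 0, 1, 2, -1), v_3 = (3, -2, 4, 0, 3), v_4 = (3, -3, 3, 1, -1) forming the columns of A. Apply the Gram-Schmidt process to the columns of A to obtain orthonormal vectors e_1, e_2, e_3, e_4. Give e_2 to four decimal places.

e_2 = (0.3948, -0.0987, 0.3619, 0.6251, -0.5593)

v_1 = (4, -1, -1, -3, -1); ‖v_1‖ = 5.2915, so e_1 = (0.7559, -0.1890, -0.1890, -0.5669, -0.1890).
e_1·v_2 = 0.7559·0 + (-0.1890)·0 + (-0.1890)·1 + (-0.5669)·2 + (-0.1890)·(-1) = -1.1339.
u_2 = v_2 + 1.1339·e_1 = (0.8571, -0.2143, 0.7857, 1.3571, -1.2143).
‖u_2‖ = 2.1712, so e_2 = (0.3948, -0.0987, 0.3619, 0.6251, -0.5593).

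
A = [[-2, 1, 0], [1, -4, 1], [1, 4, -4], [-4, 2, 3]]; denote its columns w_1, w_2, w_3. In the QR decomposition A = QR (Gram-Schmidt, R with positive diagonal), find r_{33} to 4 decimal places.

r_{33} = 1.5552

w_1 = (-2, 1, 1, -4); ‖w_1‖ = 4.6904, so e_1 = (-0.4264, 0.2132, 0.2132, -0.8528).
e_1·w_2 = (-0.4264)·1 + 0.2132·(-4) + 0.2132·4 + (-0.8528)·2 = -2.1320.
u_2 = w_2 + 2.1320·e_1 = (0.0909, -3.5455, 4.4545, 0.1818).
‖u_2‖ = 5.6969, so e_2 = (0.0160, -0.6223, 0.7819, 0.0319).
e_1·w_3 = (-0.4264)·0 + 0.2132·1 + 0.2132·(-4) + (-0.8528)·3 = -3.1980; e_2·w_3 = 0.0160·0 + (-0.6223)·1 + 0.7819·(-4) + 0.0319·3 = -3.6543.
u_3 = w_3 + 3.1980·e_1 + 3.6543·e_2 = (-1.3053, -0.5924, -0.4608, 0.3894).
r_{33} = ‖u_3‖ = 1.5552.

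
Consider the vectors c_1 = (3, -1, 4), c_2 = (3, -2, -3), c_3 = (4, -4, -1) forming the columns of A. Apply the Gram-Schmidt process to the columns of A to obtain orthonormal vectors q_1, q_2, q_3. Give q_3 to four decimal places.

c_1 = (3, -1, 4); ‖c_1‖ = 5.0990, so q_1 = (0.5883, -0.1961, 0.7845).
q_1·c_2 = 0.5883·3 + (-0.1961)·(-2) + 0.7845·(-3) = -0.1961.
u_2 = c_2 + 0.1961·q_1 = (3.1154, -2.0385, -2.8462).
‖u_2‖ = 4.6863, so q_2 = (0.6648, -0.4350, -0.6073).
q_1·c_3 = 0.5883·4 + (-0.1961)·(-4) + 0.7845·(-1) = 2.3534; q_2·c_3 = 0.6648·4 + (-0.4350)·(-4) + (-0.6073)·(-1) = 5.0064.
u_3 = c_3 − 2.3534·q_1 − 5.0064·q_2 = (-0.7128, -1.3608, 0.1944).
‖u_3‖ = 1.5484, so q_3 = (-0.4603, -0.8788, 0.1255).

q_3 = (-0.4603, -0.8788, 0.1255)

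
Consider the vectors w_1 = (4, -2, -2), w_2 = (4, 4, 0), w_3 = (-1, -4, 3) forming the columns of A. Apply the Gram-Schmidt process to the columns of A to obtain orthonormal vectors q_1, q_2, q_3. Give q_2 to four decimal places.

q_2 = (0.4924, 0.8616, 0.1231)

w_1 = (4, -2, -2); ‖w_1‖ = 4.8990, so q_1 = (0.8165, -0.4082, -0.4082).
q_1·w_2 = 0.8165·4 + (-0.4082)·4 + (-0.4082)·0 = 1.6330.
u_2 = w_2 − 1.6330·q_1 = (2.6667, 4.6667, 0.6667).
‖u_2‖ = 5.4160, so q_2 = (0.4924, 0.8616, 0.1231).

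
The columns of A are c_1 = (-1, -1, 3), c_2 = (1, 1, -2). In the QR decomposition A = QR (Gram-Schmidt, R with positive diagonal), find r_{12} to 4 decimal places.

r_{12} = -2.4121

c_1 = (-1, -1, 3); ‖c_1‖ = 3.3166, so q_1 = (-0.3015, -0.3015, 0.9045).
r_{12} = q_1·c_2 = -2.4121.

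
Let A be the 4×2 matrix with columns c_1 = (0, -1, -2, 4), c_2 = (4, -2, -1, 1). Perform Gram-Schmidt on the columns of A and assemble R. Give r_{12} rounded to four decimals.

r_{12} = 1.7457

q_1 = c_1/‖c_1‖ = (0, -1, -2, 4)/4.5826 = (0.0000, -0.2182, -0.4364, 0.8729).
r_{12} = q_1·c_2 = 1.7457.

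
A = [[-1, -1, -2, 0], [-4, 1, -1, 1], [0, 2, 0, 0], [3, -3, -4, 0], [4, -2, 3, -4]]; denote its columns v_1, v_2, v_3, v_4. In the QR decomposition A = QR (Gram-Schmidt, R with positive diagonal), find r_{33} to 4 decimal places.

v_1 = (-1, -4, 0, 3, 4); ‖v_1‖ = 6.4807, so e_1 = (-0.1543, -0.6172, 0.0000, 0.4629, 0.6172).
e_1·v_2 = (-0.1543)·(-1) + (-0.6172)·1 + 0.0000·2 + 0.4629·(-3) + 0.6172·(-2) = -3.0861.
u_2 = v_2 + 3.0861·e_1 = (-1.4762, -0.9048, 2.0000, -1.5714, -0.0952).
‖u_2‖ = 3.0783, so e_2 = (-0.4795, -0.2939, 0.6497, -0.5105, -0.0309).
e_1·v_3 = (-0.1543)·(-2) + (-0.6172)·(-1) + 0.0000·0 + 0.4629·(-4) + 0.6172·3 = 0.9258; e_2·v_3 = (-0.4795)·(-2) + (-0.2939)·(-1) + 0.6497·0 + (-0.5105)·(-4) + (-0.0309)·3 = 3.2021.
u_3 = v_3 − 0.9258·e_1 − 3.2021·e_2 = (-0.3216, 0.5126, -2.0804, -2.7940, 2.5276).
r_{33} = ‖u_3‖ = 4.3462.

r_{33} = 4.3462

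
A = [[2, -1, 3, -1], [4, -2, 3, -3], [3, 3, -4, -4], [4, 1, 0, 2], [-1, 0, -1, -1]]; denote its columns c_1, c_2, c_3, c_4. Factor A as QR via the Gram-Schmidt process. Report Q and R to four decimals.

q_1 = c_1/‖c_1‖ = (2, 4, 3, 4, -1)/6.7823 = (0.2949, 0.5898, 0.4423, 0.5898, -0.1474).
r_{12} = q_1·c_2 = 0.4423.
u_2 = c_2 − 0.4423·q_1 = (-1.1304, -2.2609, 2.8043, 0.7391, 0.0652).
‖u_2‖ = 3.8476, so q_2 = (-0.2938, -0.5876, 0.7288, 0.1921, 0.0169).
r_{13} = q_1·c_3 = 1.0321; r_{23} = q_2·c_3 = -5.5765.
u_3 = c_3 − 1.0321·q_1 + 5.5765·q_2 = (1.0573, -0.8855, -0.3921, 0.4626, -0.7533).
‖u_3‖ = 1.6843, so q_3 = (0.6277, -0.5257, -0.2328, 0.2746, -0.4472).
r_{14} = q_1·c_4 = -2.5065; r_{24} = q_2·c_4 = -0.4915; r_{34} = q_3·c_4 = 2.8770.
u_4 = c_4 + 2.5065·q_1 + 0.4915·q_2 − 2.8770·q_3 = (-2.2112, -0.2981, -1.8634, 2.7826, -0.0745).
‖u_4‖ = 4.0248, so q_4 = (-0.5494, -0.0741, -0.4630, 0.6914, -0.0185).

Q = [[0.2949, -0.2938, 0.6277, -0.5494], [0.5898, -0.5876, -0.5257, -0.0741], [0.4423, 0.7288, -0.2328, -0.4630], [0.5898, 0.1921, 0.2746, 0.6914], [-0.1474, 0.0169, -0.4472, -0.0185]], R = [[6.7823, 0.4423, 1.0321, -2.5065], [0.0000, 3.8476, -5.5765, -0.4915], [0.0000, 0.0000, 1.6843, 2.8770], [0.0000, 0.0000, 0.0000, 4.0248]]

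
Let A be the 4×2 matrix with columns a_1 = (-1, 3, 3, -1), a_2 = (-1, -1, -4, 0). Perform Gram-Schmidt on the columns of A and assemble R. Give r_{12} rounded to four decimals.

r_{12} = -3.1305

e_1 = a_1/‖a_1‖ = (-1, 3, 3, -1)/4.4721 = (-0.2236, 0.6708, 0.6708, -0.2236).
r_{12} = e_1·a_2 = -3.1305.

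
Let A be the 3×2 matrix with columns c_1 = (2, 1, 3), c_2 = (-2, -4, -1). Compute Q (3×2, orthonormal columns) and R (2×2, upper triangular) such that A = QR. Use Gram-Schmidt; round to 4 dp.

Q = [[0.5345, -0.1219], [0.2673, -0.9144], [0.8018, 0.3861]], R = [[3.7417, -2.9399], [0.0000, 3.5153]]

e_1 = c_1/‖c_1‖ = (2, 1, 3)/3.7417 = (0.5345, 0.2673, 0.8018).
r_{12} = e_1·c_2 = -2.9399.
u_2 = c_2 + 2.9399·e_1 = (-0.4286, -3.2143, 1.3571).
‖u_2‖ = 3.5153, so e_2 = (-0.1219, -0.9144, 0.3861).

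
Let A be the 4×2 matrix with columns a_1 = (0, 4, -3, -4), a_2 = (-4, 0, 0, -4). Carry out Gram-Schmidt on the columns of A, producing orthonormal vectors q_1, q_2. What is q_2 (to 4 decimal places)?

q_2 = (-0.7882, -0.3076, 0.2307, -0.4806)

a_1 = (0, 4, -3, -4); ‖a_1‖ = 6.4031, so q_1 = (0.0000, 0.6247, -0.4685, -0.6247).
q_1·a_2 = 0.0000·(-4) + 0.6247·0 + (-0.4685)·0 + (-0.6247)·(-4) = 2.4988.
u_2 = a_2 − 2.4988·q_1 = (-4.0000, -1.5610, 1.1707, -2.4390).
‖u_2‖ = 5.0750, so q_2 = (-0.7882, -0.3076, 0.2307, -0.4806).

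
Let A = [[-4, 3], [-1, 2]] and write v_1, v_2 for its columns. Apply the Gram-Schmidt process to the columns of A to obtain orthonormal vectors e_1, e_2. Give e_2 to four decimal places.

v_1 = (-4, -1); ‖v_1‖ = 4.1231, so e_1 = (-0.9701, -0.2425).
e_1·v_2 = (-0.9701)·3 + (-0.2425)·2 = -3.3955.
u_2 = v_2 + 3.3955·e_1 = (-0.2941, 1.1765).
‖u_2‖ = 1.2127, so e_2 = (-0.2425, 0.9701).

e_2 = (-0.2425, 0.9701)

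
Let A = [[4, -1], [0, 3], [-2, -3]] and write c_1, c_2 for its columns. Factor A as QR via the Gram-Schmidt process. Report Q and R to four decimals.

Q = [[0.8944, -0.3229], [0.0000, 0.6919], [-0.4472, -0.6458]], R = [[4.4721, 0.4472], [0.0000, 4.3359]]

c_1 = (4, 0, -2); ‖c_1‖ = 4.4721, so q_1 = (0.8944, 0.0000, -0.4472).
q_1·c_2 = 0.8944·(-1) + 0.0000·3 + (-0.4472)·(-3) = 0.4472.
u_2 = c_2 − 0.4472·q_1 = (-1.4000, 3.0000, -2.8000).
‖u_2‖ = 4.3359, so q_2 = (-0.3229, 0.6919, -0.6458).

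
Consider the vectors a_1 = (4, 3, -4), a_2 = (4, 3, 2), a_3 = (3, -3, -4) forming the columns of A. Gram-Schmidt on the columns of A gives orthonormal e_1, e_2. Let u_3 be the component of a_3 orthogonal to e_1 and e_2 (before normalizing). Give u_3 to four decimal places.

a_1 = (4, 3, -4); ‖a_1‖ = 6.4031, so e_1 = (0.6247, 0.4685, -0.6247).
e_1·a_2 = 0.6247·4 + 0.4685·3 + (-0.6247)·2 = 2.6550.
u_2 = a_2 − 2.6550·e_1 = (2.3415, 1.7561, 3.6585).
‖u_2‖ = 4.6852, so e_2 = (0.4998, 0.3748, 0.7809).
e_1·a_3 = 0.6247·3 + 0.4685·(-3) + (-0.6247)·(-4) = 2.9673; e_2·a_3 = 0.4998·3 + 0.3748·(-3) + 0.7809·(-4) = -2.7487.
u_3 = a_3 − 2.9673·e_1 + 2.7487·e_2 = (2.5200, -3.3600, 0.0000).

u_3 = (2.5200, -3.3600, 0.0000)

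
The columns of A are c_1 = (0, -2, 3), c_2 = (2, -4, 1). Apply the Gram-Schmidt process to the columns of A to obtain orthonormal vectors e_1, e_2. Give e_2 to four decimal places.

c_1 = (0, -2, 3); ‖c_1‖ = 3.6056, so e_1 = (0.0000, -0.5547, 0.8321).
e_1·c_2 = 0.0000·2 + (-0.5547)·(-4) + 0.8321·1 = 3.0509.
u_2 = c_2 − 3.0509·e_1 = (2.0000, -2.3077, -1.5385).
‖u_2‖ = 3.4194, so e_2 = (0.5849, -0.6749, -0.4499).

e_2 = (0.5849, -0.6749, -0.4499)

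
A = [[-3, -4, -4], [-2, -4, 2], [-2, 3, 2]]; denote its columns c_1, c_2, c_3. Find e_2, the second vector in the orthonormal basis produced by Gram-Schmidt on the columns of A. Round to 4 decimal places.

e_2 = (-0.2817, -0.4334, 0.8560)

c_1 = (-3, -2, -2); ‖c_1‖ = 4.1231, so e_1 = (-0.7276, -0.4851, -0.4851).
e_1·c_2 = (-0.7276)·(-4) + (-0.4851)·(-4) + (-0.4851)·3 = 3.3955.
u_2 = c_2 − 3.3955·e_1 = (-1.5294, -2.3529, 4.6471).
‖u_2‖ = 5.4287, so e_2 = (-0.2817, -0.4334, 0.8560).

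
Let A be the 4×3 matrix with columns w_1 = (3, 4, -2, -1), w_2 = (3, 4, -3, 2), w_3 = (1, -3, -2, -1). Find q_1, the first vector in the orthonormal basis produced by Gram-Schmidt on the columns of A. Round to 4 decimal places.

w_1 = (3, 4, -2, -1); ‖w_1‖ = 5.4772, so q_1 = (0.5477, 0.7303, -0.3651, -0.1826).

q_1 = (0.5477, 0.7303, -0.3651, -0.1826)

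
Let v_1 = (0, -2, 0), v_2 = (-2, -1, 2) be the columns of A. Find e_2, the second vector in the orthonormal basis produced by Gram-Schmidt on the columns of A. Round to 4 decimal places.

v_1 = (0, -2, 0); ‖v_1‖ = 2.0000, so e_1 = (0.0000, -1.0000, 0.0000).
e_1·v_2 = 0.0000·(-2) + (-1.0000)·(-1) + 0.0000·2 = 1.0000.
u_2 = v_2 − 1.0000·e_1 = (-2.0000, 0.0000, 2.0000).
‖u_2‖ = 2.8284, so e_2 = (-0.7071, 0.0000, 0.7071).

e_2 = (-0.7071, 0.0000, 0.7071)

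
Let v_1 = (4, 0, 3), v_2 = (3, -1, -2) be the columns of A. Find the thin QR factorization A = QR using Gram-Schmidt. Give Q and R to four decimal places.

Q = [[0.8000, 0.5756], [0.0000, -0.2822], [0.6000, -0.7675]], R = [[5.0000, 1.2000], [0.0000, 3.5440]]

v_1 = (4, 0, 3); ‖v_1‖ = 5.0000, so e_1 = (0.8000, 0.0000, 0.6000).
e_1·v_2 = 0.8000·3 + 0.0000·(-1) + 0.6000·(-2) = 1.2000.
u_2 = v_2 − 1.2000·e_1 = (2.0400, -1.0000, -2.7200).
‖u_2‖ = 3.5440, so e_2 = (0.5756, -0.2822, -0.7675).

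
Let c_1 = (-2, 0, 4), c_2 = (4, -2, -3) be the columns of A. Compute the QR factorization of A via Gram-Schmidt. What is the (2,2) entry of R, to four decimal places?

c_1 = (-2, 0, 4); ‖c_1‖ = 4.4721, so e_1 = (-0.4472, 0.0000, 0.8944).
e_1·c_2 = (-0.4472)·4 + 0.0000·(-2) + 0.8944·(-3) = -4.4721.
u_2 = c_2 + 4.4721·e_1 = (2.0000, -2.0000, 1.0000).
r_{22} = ‖u_2‖ = 3.0000.

r_{22} = 3.0000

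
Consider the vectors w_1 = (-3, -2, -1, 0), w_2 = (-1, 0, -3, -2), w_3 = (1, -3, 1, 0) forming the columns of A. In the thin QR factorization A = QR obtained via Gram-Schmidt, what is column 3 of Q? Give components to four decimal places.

w_1 = (-3, -2, -1, 0); ‖w_1‖ = 3.7417, so e_1 = (-0.8018, -0.5345, -0.2673, 0.0000).
e_1·w_2 = (-0.8018)·(-1) + (-0.5345)·0 + (-0.2673)·(-3) + 0.0000·(-2) = 1.6036.
u_2 = w_2 − 1.6036·e_1 = (0.2857, 0.8571, -2.5714, -2.0000).
‖u_2‖ = 3.3806, so e_2 = (0.0845, 0.2535, -0.7606, -0.5916).
e_1·w_3 = (-0.8018)·1 + (-0.5345)·(-3) + (-0.2673)·1 + 0.0000·0 = 0.5345; e_2·w_3 = 0.0845·1 + 0.2535·(-3) + (-0.7606)·1 + (-0.5916)·0 = -1.4368.
u_3 = w_3 − 0.5345·e_1 + 1.4368·e_2 = (1.5500, -2.3500, 0.0500, -0.8500).
‖u_3‖ = 2.9411, so e_3 = (0.5270, -0.7990, 0.0170, -0.2890).

e_3 = (0.5270, -0.7990, 0.0170, -0.2890)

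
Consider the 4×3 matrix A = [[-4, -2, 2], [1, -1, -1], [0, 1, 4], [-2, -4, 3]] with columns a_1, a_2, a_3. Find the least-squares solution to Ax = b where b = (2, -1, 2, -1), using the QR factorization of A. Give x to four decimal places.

q_1 = a_1/‖a_1‖ = (-4, 1, 0, -2)/4.5826 = (-0.8729, 0.2182, 0.0000, -0.4364).
r_{12} = q_1·a_2 = 3.2733.
u_2 = a_2 − 3.2733·q_1 = (0.8571, -1.7143, 1.0000, -2.5714).
‖u_2‖ = 3.3594, so q_2 = (0.2551, -0.5103, 0.2977, -0.7654).
r_{13} = q_1·a_3 = -3.2733; r_{23} = q_2·a_3 = -0.0850.
u_3 = a_3 + 3.2733·q_1 + 0.0850·q_2 = (-0.8354, -0.3291, 4.0253, 1.5063).
‖u_3‖ = 4.3907, so q_3 = (-0.1903, -0.0750, 0.9168, 0.3431).
Qᵀb = (-1.5275, 2.3814, 1.1849).
Back-substitute: x_3 = 1.1849/4.3907 = 0.2699.
x_2 = (2.3814 + 0.0850·0.2699)/3.3594 = 0.7157.
x_1 = (-1.5275 − 3.2733·0.7157 + 3.2733·0.2699)/4.5826 = -0.6518.

x = (-0.6518, 0.7157, 0.2699)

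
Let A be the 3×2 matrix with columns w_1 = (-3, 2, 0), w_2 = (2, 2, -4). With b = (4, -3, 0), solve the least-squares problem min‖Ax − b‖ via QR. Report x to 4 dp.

e_1 = w_1/‖w_1‖ = (-3, 2, 0)/3.6056 = (-0.8321, 0.5547, 0.0000).
r_{12} = e_1·w_2 = -0.5547.
u_2 = w_2 + 0.5547·e_1 = (1.5385, 2.3077, -4.0000).
‖u_2‖ = 4.8675, so e_2 = (0.3161, 0.4741, -0.8218).
Qᵀb = (-4.9923, -0.1580).
Back-substitute: x_2 = -0.1580/4.8675 = -0.0325.
x_1 = (-4.9923 + 0.5547·(-0.0325))/3.6056 = -1.3896.

x = (-1.3896, -0.0325)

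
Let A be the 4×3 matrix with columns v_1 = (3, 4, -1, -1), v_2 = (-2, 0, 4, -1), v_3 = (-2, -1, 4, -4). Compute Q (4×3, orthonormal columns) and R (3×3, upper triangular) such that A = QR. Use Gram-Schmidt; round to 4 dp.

Q = [[0.5774, -0.2357, 0.0838], [0.7698, 0.3143, -0.3393], [-0.1925, 0.8642, -0.1876], [-0.1925, -0.3143, -0.9180]], R = [[5.1962, -1.7321, -1.9245], [0.0000, 4.2426, 4.8712], [0.0000, 0.0000, 3.0932]]

e_1 = v_1/‖v_1‖ = (3, 4, -1, -1)/5.1962 = (0.5774, 0.7698, -0.1925, -0.1925).
r_{12} = e_1·v_2 = -1.7321.
u_2 = v_2 + 1.7321·e_1 = (-1.0000, 1.3333, 3.6667, -1.3333).
‖u_2‖ = 4.2426, so e_2 = (-0.2357, 0.3143, 0.8642, -0.3143).
r_{13} = e_1·v_3 = -1.9245; r_{23} = e_2·v_3 = 4.8712.
u_3 = v_3 + 1.9245·e_1 − 4.8712·e_2 = (0.2593, -1.0494, -0.5802, -2.8395).
‖u_3‖ = 3.0932, so e_3 = (0.0838, -0.3393, -0.1876, -0.9180).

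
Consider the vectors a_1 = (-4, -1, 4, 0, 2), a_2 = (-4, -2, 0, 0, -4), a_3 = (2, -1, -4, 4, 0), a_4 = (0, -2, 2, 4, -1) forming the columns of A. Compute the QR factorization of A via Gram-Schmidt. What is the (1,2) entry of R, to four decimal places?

a_1 = (-4, -1, 4, 0, 2); ‖a_1‖ = 6.0828, so e_1 = (-0.6576, -0.1644, 0.6576, 0.0000, 0.3288).
r_{12} = e_1·a_2 = 1.6440.

r_{12} = 1.6440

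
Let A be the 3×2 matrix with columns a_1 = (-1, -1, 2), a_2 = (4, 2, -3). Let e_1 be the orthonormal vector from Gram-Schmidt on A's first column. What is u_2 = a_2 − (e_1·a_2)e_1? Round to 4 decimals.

a_1 = (-1, -1, 2); ‖a_1‖ = 2.4495, so e_1 = (-0.4082, -0.4082, 0.8165).
e_1·a_2 = (-0.4082)·4 + (-0.4082)·2 + 0.8165·(-3) = -4.8990.
u_2 = a_2 + 4.8990·e_1 = (2.0000, 0.0000, 1.0000).

u_2 = (2.0000, 0.0000, 1.0000)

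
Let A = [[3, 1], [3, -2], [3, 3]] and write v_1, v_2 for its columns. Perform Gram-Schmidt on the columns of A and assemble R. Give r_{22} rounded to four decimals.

r_{22} = 3.5590

q_1 = v_1/‖v_1‖ = (3, 3, 3)/5.1962 = (0.5774, 0.5774, 0.5774).
r_{12} = q_1·v_2 = 1.1547.
u_2 = v_2 − 1.1547·q_1 = (0.3333, -2.6667, 2.3333).
r_{22} = ‖u_2‖ = 3.5590.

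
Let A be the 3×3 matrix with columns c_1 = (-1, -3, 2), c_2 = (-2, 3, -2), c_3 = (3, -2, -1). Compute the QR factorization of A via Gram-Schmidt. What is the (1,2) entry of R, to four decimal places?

c_1 = (-1, -3, 2); ‖c_1‖ = 3.7417, so e_1 = (-0.2673, -0.8018, 0.5345).
r_{12} = e_1·c_2 = -2.9399.

r_{12} = -2.9399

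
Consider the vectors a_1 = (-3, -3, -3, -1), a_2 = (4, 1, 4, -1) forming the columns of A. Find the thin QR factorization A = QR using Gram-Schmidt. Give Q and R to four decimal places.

Q = [[-0.5669, 0.3868], [-0.5669, -0.5688], [-0.5669, 0.3868], [-0.1890, -0.6143]], R = [[5.2915, -4.9135], [0.0000, 3.1396]]

a_1 = (-3, -3, -3, -1); ‖a_1‖ = 5.2915, so e_1 = (-0.5669, -0.5669, -0.5669, -0.1890).
e_1·a_2 = (-0.5669)·4 + (-0.5669)·1 + (-0.5669)·4 + (-0.1890)·(-1) = -4.9135.
u_2 = a_2 + 4.9135·e_1 = (1.2143, -1.7857, 1.2143, -1.9286).
‖u_2‖ = 3.1396, so e_2 = (0.3868, -0.5688, 0.3868, -0.6143).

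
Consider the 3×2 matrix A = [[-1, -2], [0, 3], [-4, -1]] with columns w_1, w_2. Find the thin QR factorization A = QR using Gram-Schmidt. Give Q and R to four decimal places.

w_1 = (-1, 0, -4); ‖w_1‖ = 4.1231, so e_1 = (-0.2425, 0.0000, -0.9701).
e_1·w_2 = (-0.2425)·(-2) + 0.0000·3 + (-0.9701)·(-1) = 1.4552.
u_2 = w_2 − 1.4552·e_1 = (-1.6471, 3.0000, 0.4118).
‖u_2‖ = 3.4471, so e_2 = (-0.4778, 0.8703, 0.1195).

Q = [[-0.2425, -0.4778], [0.0000, 0.8703], [-0.9701, 0.1195]], R = [[4.1231, 1.4552], [0.0000, 3.4471]]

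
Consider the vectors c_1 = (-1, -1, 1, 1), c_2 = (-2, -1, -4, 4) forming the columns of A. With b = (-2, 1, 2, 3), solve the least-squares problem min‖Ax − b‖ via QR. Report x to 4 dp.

x = (1.4460, 0.0719)

q_1 = c_1/‖c_1‖ = (-1, -1, 1, 1)/2.0000 = (-0.5000, -0.5000, 0.5000, 0.5000).
r_{12} = q_1·c_2 = 1.5000.
u_2 = c_2 − 1.5000·q_1 = (-1.2500, -0.2500, -4.7500, 3.2500).
‖u_2‖ = 5.8949, so q_2 = (-0.2120, -0.0424, -0.8058, 0.5513).
Qᵀb = (3.0000, 0.4241).
Back-substitute: x_2 = 0.4241/5.8949 = 0.0719.
x_1 = (3.0000 − 1.5000·0.0719)/2.0000 = 1.4460.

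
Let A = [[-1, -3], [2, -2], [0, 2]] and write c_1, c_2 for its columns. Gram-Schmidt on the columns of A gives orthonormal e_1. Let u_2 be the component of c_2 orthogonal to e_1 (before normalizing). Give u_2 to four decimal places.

c_1 = (-1, 2, 0); ‖c_1‖ = 2.2361, so e_1 = (-0.4472, 0.8944, 0.0000).
e_1·c_2 = (-0.4472)·(-3) + 0.8944·(-2) + 0.0000·2 = -0.4472.
u_2 = c_2 + 0.4472·e_1 = (-3.2000, -1.6000, 2.0000).

u_2 = (-3.2000, -1.6000, 2.0000)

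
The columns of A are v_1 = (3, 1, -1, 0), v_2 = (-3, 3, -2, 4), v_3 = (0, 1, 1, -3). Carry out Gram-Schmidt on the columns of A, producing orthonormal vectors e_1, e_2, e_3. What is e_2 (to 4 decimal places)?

e_2 = (-0.3158, 0.5564, -0.3910, 0.6617)

v_1 = (3, 1, -1, 0); ‖v_1‖ = 3.3166, so e_1 = (0.9045, 0.3015, -0.3015, 0.0000).
e_1·v_2 = 0.9045·(-3) + 0.3015·3 + (-0.3015)·(-2) + 0.0000·4 = -1.2060.
u_2 = v_2 + 1.2060·e_1 = (-1.9091, 3.3636, -2.3636, 4.0000).
‖u_2‖ = 6.0453, so e_2 = (-0.3158, 0.5564, -0.3910, 0.6617).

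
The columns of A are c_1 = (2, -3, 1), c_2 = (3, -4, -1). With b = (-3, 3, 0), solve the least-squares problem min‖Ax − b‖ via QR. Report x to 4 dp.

c_1 = (2, -3, 1); ‖c_1‖ = 3.7417, so q_1 = (0.5345, -0.8018, 0.2673).
q_1·c_2 = 0.5345·3 + (-0.8018)·(-4) + 0.2673·(-1) = 4.5434.
u_2 = c_2 − 4.5434·q_1 = (0.5714, -0.3571, -2.2143).
‖u_2‖ = 2.3146, so q_2 = (0.2469, -0.1543, -0.9567).
Qᵀb = (-4.0089, -1.2036).
Back-substitute: x_2 = -1.2036/2.3146 = -0.5200.
x_1 = (-4.0089 − 4.5434·(-0.5200))/3.7417 = -0.4400.

x = (-0.4400, -0.5200)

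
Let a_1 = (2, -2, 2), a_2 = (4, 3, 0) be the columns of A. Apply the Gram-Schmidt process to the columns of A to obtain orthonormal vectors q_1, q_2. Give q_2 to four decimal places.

q_1 = a_1/‖a_1‖ = (2, -2, 2)/3.4641 = (0.5774, -0.5774, 0.5774).
r_{12} = q_1·a_2 = 0.5774.
u_2 = a_2 − 0.5774·q_1 = (3.6667, 3.3333, -0.3333).
‖u_2‖ = 4.9666, so q_2 = (0.7383, 0.6712, -0.0671).

q_2 = (0.7383, 0.6712, -0.0671)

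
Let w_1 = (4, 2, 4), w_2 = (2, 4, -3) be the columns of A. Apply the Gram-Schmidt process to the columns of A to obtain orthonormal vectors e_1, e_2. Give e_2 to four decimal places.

e_1 = w_1/‖w_1‖ = (4, 2, 4)/6.0000 = (0.6667, 0.3333, 0.6667).
r_{12} = e_1·w_2 = 0.6667.
u_2 = w_2 − 0.6667·e_1 = (1.5556, 3.7778, -3.4444).
‖u_2‖ = 5.3437, so e_2 = (0.2911, 0.7070, -0.6446).

e_2 = (0.2911, 0.7070, -0.6446)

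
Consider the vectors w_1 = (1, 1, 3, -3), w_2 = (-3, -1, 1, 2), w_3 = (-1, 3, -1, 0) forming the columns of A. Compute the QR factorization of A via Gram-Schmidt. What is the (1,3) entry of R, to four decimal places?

w_1 = (1, 1, 3, -3); ‖w_1‖ = 4.4721, so e_1 = (0.2236, 0.2236, 0.6708, -0.6708).
r_{13} = e_1·w_3 = -0.2236.

r_{13} = -0.2236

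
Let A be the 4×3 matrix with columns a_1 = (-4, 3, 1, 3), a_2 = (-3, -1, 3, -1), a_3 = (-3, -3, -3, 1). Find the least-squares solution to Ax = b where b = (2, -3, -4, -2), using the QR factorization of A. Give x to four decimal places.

x = (-0.7220, -0.3820, 0.5689)

a_1 = (-4, 3, 1, 3); ‖a_1‖ = 5.9161, so e_1 = (-0.6761, 0.5071, 0.1690, 0.5071).
e_1·a_2 = (-0.6761)·(-3) + 0.5071·(-1) + 0.1690·3 + 0.5071·(-1) = 1.5213.
u_2 = a_2 − 1.5213·e_1 = (-1.9714, -1.7714, 2.7429, -1.7714).
‖u_2‖ = 4.2054, so e_2 = (-0.4688, -0.4212, 0.6522, -0.4212).
e_1·a_3 = (-0.6761)·(-3) + 0.5071·(-3) + 0.1690·(-3) + 0.5071·1 = 0.5071; e_2·a_3 = (-0.4688)·(-3) + (-0.4212)·(-3) + 0.6522·(-3) + (-0.4212)·1 = 0.2921.
u_3 = a_3 − 0.5071·e_1 − 0.2921·e_2 = (-2.5202, -3.1341, -3.2763, 0.8659).
‖u_3‖ = 5.2590, so e_3 = (-0.4792, -0.5959, -0.6230, 0.1647).
Qᵀb = (-4.5638, -1.4403, 2.9920).
Back-substitute: x_3 = 2.9920/5.2590 = 0.5689.
x_2 = (-1.4403 − 0.2921·0.5689)/4.2054 = -0.3820.
x_1 = (-4.5638 − 1.5213·(-0.3820) − 0.5071·0.5689)/5.9161 = -0.7220.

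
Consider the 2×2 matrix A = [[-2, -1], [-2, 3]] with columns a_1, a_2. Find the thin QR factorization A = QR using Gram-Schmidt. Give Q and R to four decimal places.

a_1 = (-2, -2); ‖a_1‖ = 2.8284, so q_1 = (-0.7071, -0.7071).
q_1·a_2 = (-0.7071)·(-1) + (-0.7071)·3 = -1.4142.
u_2 = a_2 + 1.4142·q_1 = (-2.0000, 2.0000).
‖u_2‖ = 2.8284, so q_2 = (-0.7071, 0.7071).

Q = [[-0.7071, -0.7071], [-0.7071, 0.7071]], R = [[2.8284, -1.4142], [0.0000, 2.8284]]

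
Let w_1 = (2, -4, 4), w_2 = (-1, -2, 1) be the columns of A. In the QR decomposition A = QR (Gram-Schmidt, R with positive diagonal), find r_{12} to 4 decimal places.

r_{12} = 1.6667

w_1 = (2, -4, 4); ‖w_1‖ = 6.0000, so e_1 = (0.3333, -0.6667, 0.6667).
r_{12} = e_1·w_2 = 1.6667.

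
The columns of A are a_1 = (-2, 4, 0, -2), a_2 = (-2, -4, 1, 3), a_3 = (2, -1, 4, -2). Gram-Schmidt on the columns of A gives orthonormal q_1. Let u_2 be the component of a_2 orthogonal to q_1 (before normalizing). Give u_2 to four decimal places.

a_1 = (-2, 4, 0, -2); ‖a_1‖ = 4.8990, so q_1 = (-0.4082, 0.8165, 0.0000, -0.4082).
q_1·a_2 = (-0.4082)·(-2) + 0.8165·(-4) + 0.0000·1 + (-0.4082)·3 = -3.6742.
u_2 = a_2 + 3.6742·q_1 = (-3.5000, -1.0000, 1.0000, 1.5000).

u_2 = (-3.5000, -1.0000, 1.0000, 1.5000)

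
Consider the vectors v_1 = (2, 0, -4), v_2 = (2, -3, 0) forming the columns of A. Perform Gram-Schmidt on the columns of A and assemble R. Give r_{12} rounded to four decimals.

r_{12} = 0.8944

v_1 = (2, 0, -4); ‖v_1‖ = 4.4721, so e_1 = (0.4472, 0.0000, -0.8944).
r_{12} = e_1·v_2 = 0.8944.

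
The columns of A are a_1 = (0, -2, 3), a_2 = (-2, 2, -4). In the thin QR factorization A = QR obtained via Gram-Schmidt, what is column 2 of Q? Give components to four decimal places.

e_2 = (-0.9636, -0.2224, -0.1482)

e_1 = a_1/‖a_1‖ = (0, -2, 3)/3.6056 = (0.0000, -0.5547, 0.8321).
r_{12} = e_1·a_2 = -4.4376.
u_2 = a_2 + 4.4376·e_1 = (-2.0000, -0.4615, -0.3077).
‖u_2‖ = 2.0755, so e_2 = (-0.9636, -0.2224, -0.1482).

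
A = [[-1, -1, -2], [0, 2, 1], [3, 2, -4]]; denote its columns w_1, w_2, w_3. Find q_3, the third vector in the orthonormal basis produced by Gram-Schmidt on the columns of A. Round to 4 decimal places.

q_1 = w_1/‖w_1‖ = (-1, 0, 3)/3.1623 = (-0.3162, 0.0000, 0.9487).
r_{12} = q_1·w_2 = 2.2136.
u_2 = w_2 − 2.2136·q_1 = (-0.3000, 2.0000, -0.1000).
‖u_2‖ = 2.0248, so q_2 = (-0.1482, 0.9877, -0.0494).
r_{13} = q_1·w_3 = -3.1623; r_{23} = q_2·w_3 = 1.4816.
u_3 = w_3 + 3.1623·q_1 − 1.4816·q_2 = (-2.7805, -0.4634, -0.9268).
‖u_3‖ = 2.9673, so q_3 = (-0.9370, -0.1562, -0.3123).

q_3 = (-0.9370, -0.1562, -0.3123)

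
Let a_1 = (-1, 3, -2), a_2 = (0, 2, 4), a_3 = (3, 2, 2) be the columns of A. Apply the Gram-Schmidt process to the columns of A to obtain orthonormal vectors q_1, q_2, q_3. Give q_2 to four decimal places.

a_1 = (-1, 3, -2); ‖a_1‖ = 3.7417, so q_1 = (-0.2673, 0.8018, -0.5345).
q_1·a_2 = (-0.2673)·0 + 0.8018·2 + (-0.5345)·4 = -0.5345.
u_2 = a_2 + 0.5345·q_1 = (-0.1429, 2.4286, 3.7143).
‖u_2‖ = 4.4401, so q_2 = (-0.0322, 0.5470, 0.8365).

q_2 = (-0.0322, 0.5470, 0.8365)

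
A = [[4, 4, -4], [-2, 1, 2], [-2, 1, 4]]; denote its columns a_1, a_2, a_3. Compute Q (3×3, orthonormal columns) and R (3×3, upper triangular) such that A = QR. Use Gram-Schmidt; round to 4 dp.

e_1 = a_1/‖a_1‖ = (4, -2, -2)/4.8990 = (0.8165, -0.4082, -0.4082).
r_{12} = e_1·a_2 = 2.4495.
u_2 = a_2 − 2.4495·e_1 = (2.0000, 2.0000, 2.0000).
‖u_2‖ = 3.4641, so e_2 = (0.5774, 0.5774, 0.5774).
r_{13} = e_1·a_3 = -5.7155; r_{23} = e_2·a_3 = 1.1547.
u_3 = a_3 + 5.7155·e_1 − 1.1547·e_2 = (0.0000, -1.0000, 1.0000).
‖u_3‖ = 1.4142, so e_3 = (0.0000, -0.7071, 0.7071).

Q = [[0.8165, 0.5774, 0.0000], [-0.4082, 0.5774, -0.7071], [-0.4082, 0.5774, 0.7071]], R = [[4.8990, 2.4495, -5.7155], [0.0000, 3.4641, 1.1547], [0.0000, 0.0000, 1.4142]]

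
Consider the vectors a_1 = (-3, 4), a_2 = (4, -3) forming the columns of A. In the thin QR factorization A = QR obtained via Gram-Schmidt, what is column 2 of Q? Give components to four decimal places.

q_2 = (0.8000, 0.6000)

a_1 = (-3, 4); ‖a_1‖ = 5.0000, so q_1 = (-0.6000, 0.8000).
q_1·a_2 = (-0.6000)·4 + 0.8000·(-3) = -4.8000.
u_2 = a_2 + 4.8000·q_1 = (1.1200, 0.8400).
‖u_2‖ = 1.4000, so q_2 = (0.8000, 0.6000).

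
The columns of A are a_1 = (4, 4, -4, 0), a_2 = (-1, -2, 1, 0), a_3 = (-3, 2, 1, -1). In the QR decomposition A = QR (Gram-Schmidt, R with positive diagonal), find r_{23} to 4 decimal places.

r_{23} = -3.2660

a_1 = (4, 4, -4, 0); ‖a_1‖ = 6.9282, so q_1 = (0.5774, 0.5774, -0.5774, 0.0000).
q_1·a_2 = 0.5774·(-1) + 0.5774·(-2) + (-0.5774)·1 + 0.0000·0 = -2.3094.
u_2 = a_2 + 2.3094·q_1 = (0.3333, -0.6667, -0.3333, 0.0000).
‖u_2‖ = 0.8165, so q_2 = (0.4082, -0.8165, -0.4082, 0.0000).
r_{23} = q_2·a_3 = -3.2660.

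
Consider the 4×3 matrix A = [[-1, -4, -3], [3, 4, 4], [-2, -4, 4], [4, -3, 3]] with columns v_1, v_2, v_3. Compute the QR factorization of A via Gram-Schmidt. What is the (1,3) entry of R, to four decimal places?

q_1 = v_1/‖v_1‖ = (-1, 3, -2, 4)/5.4772 = (-0.1826, 0.5477, -0.3651, 0.7303).
r_{13} = q_1·v_3 = 3.4689.

r_{13} = 3.4689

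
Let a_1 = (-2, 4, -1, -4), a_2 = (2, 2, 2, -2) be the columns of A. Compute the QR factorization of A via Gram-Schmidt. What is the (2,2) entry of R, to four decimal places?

r_{22} = 3.6465

a_1 = (-2, 4, -1, -4); ‖a_1‖ = 6.0828, so q_1 = (-0.3288, 0.6576, -0.1644, -0.6576).
q_1·a_2 = (-0.3288)·2 + 0.6576·2 + (-0.1644)·2 + (-0.6576)·(-2) = 1.6440.
u_2 = a_2 − 1.6440·q_1 = (2.5405, 0.9189, 2.2703, -0.9189).
r_{22} = ‖u_2‖ = 3.6465.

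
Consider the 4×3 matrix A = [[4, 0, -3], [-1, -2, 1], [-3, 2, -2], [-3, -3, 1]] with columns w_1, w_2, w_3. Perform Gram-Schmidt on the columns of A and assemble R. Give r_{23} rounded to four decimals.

q_1 = w_1/‖w_1‖ = (4, -1, -3, -3)/5.9161 = (0.6761, -0.1690, -0.5071, -0.5071).
r_{12} = q_1·w_2 = 0.8452.
u_2 = w_2 − 0.8452·q_1 = (-0.5714, -1.8571, 2.4286, -2.5714).
‖u_2‖ = 4.0356, so q_2 = (-0.1416, -0.4602, 0.6018, -0.6372).
r_{23} = q_2·w_3 = -1.8762.

r_{23} = -1.8762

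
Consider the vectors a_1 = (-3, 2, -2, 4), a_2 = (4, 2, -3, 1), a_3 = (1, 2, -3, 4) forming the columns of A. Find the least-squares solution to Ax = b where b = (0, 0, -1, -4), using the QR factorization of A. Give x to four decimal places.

x = (1.4463, 1.8623, -2.8457)

q_1 = a_1/‖a_1‖ = (-3, 2, -2, 4)/5.7446 = (-0.5222, 0.3482, -0.3482, 0.6963).
r_{12} = q_1·a_2 = 0.3482.
u_2 = a_2 − 0.3482·q_1 = (4.1818, 1.8788, -2.8788, 0.7576).
‖u_2‖ = 5.4661, so q_2 = (0.7650, 0.3437, -0.5267, 0.1386).
r_{13} = q_1·a_3 = 4.0038; r_{23} = q_2·a_3 = 3.5868.
u_3 = a_3 − 4.0038·q_1 − 3.5868·q_2 = (0.3469, -0.6268, 0.2830, 0.7150).
‖u_3‖ = 1.0509, so q_3 = (0.3300, -0.5964, 0.2692, 0.6804).
Qᵀb = (-2.4371, -0.0277, -2.9907).
Back-substitute: x_3 = -2.9907/1.0509 = -2.8457.
x_2 = (-0.0277 − 3.5868·(-2.8457))/5.4661 = 1.8623.
x_1 = (-2.4371 − 0.3482·1.8623 − 4.0038·(-2.8457))/5.7446 = 1.4463.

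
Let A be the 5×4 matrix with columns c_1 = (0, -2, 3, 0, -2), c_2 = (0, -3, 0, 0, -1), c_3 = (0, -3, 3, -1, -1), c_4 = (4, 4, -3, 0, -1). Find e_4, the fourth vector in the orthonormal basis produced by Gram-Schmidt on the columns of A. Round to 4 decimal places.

c_1 = (0, -2, 3, 0, -2); ‖c_1‖ = 4.1231, so e_1 = (0.0000, -0.4851, 0.7276, 0.0000, -0.4851).
e_1·c_2 = 0.0000·0 + (-0.4851)·(-3) + 0.7276·0 + 0.0000·0 + (-0.4851)·(-1) = 1.9403.
u_2 = c_2 − 1.9403·e_1 = (0.0000, -2.0588, -1.4118, 0.0000, -0.0588).
‖u_2‖ = 2.4971, so e_2 = (0.0000, -0.8245, -0.5654, 0.0000, -0.0236).
e_1·c_3 = 0.0000·0 + (-0.4851)·(-3) + 0.7276·3 + 0.0000·(-1) + (-0.4851)·(-1) = 4.1231; e_2·c_3 = 0.0000·0 + (-0.8245)·(-3) + (-0.5654)·3 + 0.0000·(-1) + (-0.0236)·(-1) = 0.8009.
u_3 = c_3 − 4.1231·e_1 − 0.8009·e_2 = (0.0000, -0.3396, 0.4528, -1.0000, 1.0189).
‖u_3‖ = 1.5357, so e_3 = (0.0000, -0.2211, 0.2949, -0.6512, 0.6634).
e_1·c_4 = 0.0000·4 + (-0.4851)·4 + 0.7276·(-3) + 0.0000·0 + (-0.4851)·(-1) = -3.6380; e_2·c_4 = 0.0000·4 + (-0.8245)·4 + (-0.5654)·(-3) + 0.0000·0 + (-0.0236)·(-1) = -1.5783; e_3·c_4 = 0.0000·4 + (-0.2211)·4 + 0.2949·(-3) + (-0.6512)·0 + 0.6634·(-1) = -2.4326.
u_4 = c_4 + 3.6380·e_1 + 1.5783·e_2 + 2.4326·e_3 = (4.0000, 0.3960, -0.5280, -1.5840, -1.1880).
‖u_4‖ = 4.5118, so e_4 = (0.8866, 0.0878, -0.1170, -0.3511, -0.2633).

e_4 = (0.8866, 0.0878, -0.1170, -0.3511, -0.2633)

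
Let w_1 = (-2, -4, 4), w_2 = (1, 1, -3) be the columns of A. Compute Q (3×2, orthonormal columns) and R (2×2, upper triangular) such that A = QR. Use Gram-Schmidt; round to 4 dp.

w_1 = (-2, -4, 4); ‖w_1‖ = 6.0000, so q_1 = (-0.3333, -0.6667, 0.6667).
q_1·w_2 = (-0.3333)·1 + (-0.6667)·1 + 0.6667·(-3) = -3.0000.
u_2 = w_2 + 3.0000·q_1 = (0.0000, -1.0000, -1.0000).
‖u_2‖ = 1.4142, so q_2 = (0.0000, -0.7071, -0.7071).

Q = [[-0.3333, 0.0000], [-0.6667, -0.7071], [0.6667, -0.7071]], R = [[6.0000, -3.0000], [0.0000, 1.4142]]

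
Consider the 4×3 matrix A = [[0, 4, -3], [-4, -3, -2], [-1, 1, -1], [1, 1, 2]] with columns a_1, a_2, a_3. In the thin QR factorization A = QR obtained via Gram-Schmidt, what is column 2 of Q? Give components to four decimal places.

e_2 = (0.9177, -0.0765, 0.3824, 0.0765)

a_1 = (0, -4, -1, 1); ‖a_1‖ = 4.2426, so e_1 = (0.0000, -0.9428, -0.2357, 0.2357).
e_1·a_2 = 0.0000·4 + (-0.9428)·(-3) + (-0.2357)·1 + 0.2357·1 = 2.8284.
u_2 = a_2 − 2.8284·e_1 = (4.0000, -0.3333, 1.6667, 0.3333).
‖u_2‖ = 4.3589, so e_2 = (0.9177, -0.0765, 0.3824, 0.0765).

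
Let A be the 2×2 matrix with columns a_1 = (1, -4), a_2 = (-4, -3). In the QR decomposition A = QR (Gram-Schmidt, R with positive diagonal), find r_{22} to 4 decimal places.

q_1 = a_1/‖a_1‖ = (1, -4)/4.1231 = (0.2425, -0.9701).
r_{12} = q_1·a_2 = 1.9403.
u_2 = a_2 − 1.9403·q_1 = (-4.4706, -1.1176).
r_{22} = ‖u_2‖ = 4.6082.

r_{22} = 4.6082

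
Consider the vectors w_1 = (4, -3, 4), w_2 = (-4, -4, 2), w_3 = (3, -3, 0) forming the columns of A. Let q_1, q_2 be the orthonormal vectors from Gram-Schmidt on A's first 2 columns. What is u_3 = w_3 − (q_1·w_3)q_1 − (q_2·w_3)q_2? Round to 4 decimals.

w_1 = (4, -3, 4); ‖w_1‖ = 6.4031, so q_1 = (0.6247, -0.4685, 0.6247).
q_1·w_2 = 0.6247·(-4) + (-0.4685)·(-4) + 0.6247·2 = 0.6247.
u_2 = w_2 − 0.6247·q_1 = (-4.3902, -3.7073, 1.6098).
‖u_2‖ = 5.9674, so q_2 = (-0.7357, -0.6213, 0.2698).
q_1·w_3 = 0.6247·3 + (-0.4685)·(-3) + 0.6247·0 = 3.2796; q_2·w_3 = (-0.7357)·3 + (-0.6213)·(-3) + 0.2698·0 = -0.3433.
u_3 = w_3 − 3.2796·q_1 + 0.3433·q_2 = (0.6986, -1.6767, -1.9562).

u_3 = (0.6986, -1.6767, -1.9562)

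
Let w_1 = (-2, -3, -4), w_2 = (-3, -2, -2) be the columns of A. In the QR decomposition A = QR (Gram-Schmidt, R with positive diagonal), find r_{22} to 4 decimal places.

q_1 = w_1/‖w_1‖ = (-2, -3, -4)/5.3852 = (-0.3714, -0.5571, -0.7428).
r_{12} = q_1·w_2 = 3.7139.
u_2 = w_2 − 3.7139·q_1 = (-1.6207, 0.0690, 0.7586).
r_{22} = ‖u_2‖ = 1.7908.

r_{22} = 1.7908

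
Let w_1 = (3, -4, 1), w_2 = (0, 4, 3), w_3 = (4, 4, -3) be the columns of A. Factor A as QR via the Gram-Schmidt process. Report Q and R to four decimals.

q_1 = w_1/‖w_1‖ = (3, -4, 1)/5.0990 = (0.5883, -0.7845, 0.1961).
r_{12} = q_1·w_2 = -2.5495.
u_2 = w_2 + 2.5495·q_1 = (1.5000, 2.0000, 3.5000).
‖u_2‖ = 4.3012, so q_2 = (0.3487, 0.4650, 0.8137).
r_{13} = q_1·w_3 = -1.3728; r_{23} = q_2·w_3 = 0.8137.
u_3 = w_3 + 1.3728·q_1 − 0.8137·q_2 = (4.5239, 2.5447, -3.3929).
‖u_3‖ = 6.2011, so q_3 = (0.7295, 0.4104, -0.5472).

Q = [[0.5883, 0.3487, 0.7295], [-0.7845, 0.4650, 0.4104], [0.1961, 0.8137, -0.5472]], R = [[5.0990, -2.5495, -1.3728], [0.0000, 4.3012, 0.8137], [0.0000, 0.0000, 6.2011]]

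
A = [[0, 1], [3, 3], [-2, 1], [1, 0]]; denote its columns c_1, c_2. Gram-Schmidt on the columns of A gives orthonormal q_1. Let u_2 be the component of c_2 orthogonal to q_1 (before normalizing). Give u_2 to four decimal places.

c_1 = (0, 3, -2, 1); ‖c_1‖ = 3.7417, so q_1 = (0.0000, 0.8018, -0.5345, 0.2673).
q_1·c_2 = 0.0000·1 + 0.8018·3 + (-0.5345)·1 + 0.2673·0 = 1.8708.
u_2 = c_2 − 1.8708·q_1 = (1.0000, 1.5000, 2.0000, -0.5000).

u_2 = (1.0000, 1.5000, 2.0000, -0.5000)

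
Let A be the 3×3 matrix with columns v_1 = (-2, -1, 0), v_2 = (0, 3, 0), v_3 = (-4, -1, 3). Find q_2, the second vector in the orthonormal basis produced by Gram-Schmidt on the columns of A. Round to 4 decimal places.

q_2 = (-0.4472, 0.8944, 0.0000)

q_1 = v_1/‖v_1‖ = (-2, -1, 0)/2.2361 = (-0.8944, -0.4472, 0.0000).
r_{12} = q_1·v_2 = -1.3416.
u_2 = v_2 + 1.3416·q_1 = (-1.2000, 2.4000, 0.0000).
‖u_2‖ = 2.6833, so q_2 = (-0.4472, 0.8944, 0.0000).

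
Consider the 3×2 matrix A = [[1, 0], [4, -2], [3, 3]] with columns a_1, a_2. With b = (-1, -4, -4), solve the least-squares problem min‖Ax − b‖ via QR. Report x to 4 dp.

a_1 = (1, 4, 3); ‖a_1‖ = 5.0990, so q_1 = (0.1961, 0.7845, 0.5883).
q_1·a_2 = 0.1961·0 + 0.7845·(-2) + 0.5883·3 = 0.1961.
u_2 = a_2 − 0.1961·q_1 = (-0.0385, -2.1538, 2.8846).
‖u_2‖ = 3.6002, so q_2 = (-0.0107, -0.5983, 0.8012).
Qᵀb = (-5.6874, -0.8012).
Back-substitute: x_2 = -0.8012/3.6002 = -0.2226.
x_1 = (-5.6874 − 0.1961·(-0.2226))/5.0990 = -1.1068.

x = (-1.1068, -0.2226)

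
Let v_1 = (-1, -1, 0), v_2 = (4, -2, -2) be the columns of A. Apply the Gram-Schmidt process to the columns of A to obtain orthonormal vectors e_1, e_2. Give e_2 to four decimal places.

e_2 = (0.6396, -0.6396, -0.4264)

v_1 = (-1, -1, 0); ‖v_1‖ = 1.4142, so e_1 = (-0.7071, -0.7071, 0.0000).
e_1·v_2 = (-0.7071)·4 + (-0.7071)·(-2) + 0.0000·(-2) = -1.4142.
u_2 = v_2 + 1.4142·e_1 = (3.0000, -3.0000, -2.0000).
‖u_2‖ = 4.6904, so e_2 = (0.6396, -0.6396, -0.4264).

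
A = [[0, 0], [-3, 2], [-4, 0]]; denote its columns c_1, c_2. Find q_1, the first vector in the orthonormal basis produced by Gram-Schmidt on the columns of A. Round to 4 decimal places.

c_1 = (0, -3, -4); ‖c_1‖ = 5.0000, so q_1 = (0.0000, -0.6000, -0.8000).

q_1 = (0.0000, -0.6000, -0.8000)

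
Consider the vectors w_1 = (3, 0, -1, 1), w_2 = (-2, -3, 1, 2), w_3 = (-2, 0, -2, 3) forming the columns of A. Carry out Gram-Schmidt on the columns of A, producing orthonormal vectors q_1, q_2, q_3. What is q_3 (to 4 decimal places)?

w_1 = (3, 0, -1, 1); ‖w_1‖ = 3.3166, so q_1 = (0.9045, 0.0000, -0.3015, 0.3015).
q_1·w_2 = 0.9045·(-2) + 0.0000·(-3) + (-0.3015)·1 + 0.3015·2 = -1.5076.
u_2 = w_2 + 1.5076·q_1 = (-0.6364, -3.0000, 0.5455, 2.4545).
‖u_2‖ = 3.9658, so q_2 = (-0.1605, -0.7565, 0.1375, 0.6189).
q_1·w_3 = 0.9045·(-2) + 0.0000·0 + (-0.3015)·(-2) + 0.3015·3 = -0.3015; q_2·w_3 = (-0.1605)·(-2) + (-0.7565)·0 + 0.1375·(-2) + 0.6189·3 = 1.9026.
u_3 = w_3 + 0.3015·q_1 − 1.9026·q_2 = (-1.4220, 1.4393, -2.3526, 1.9133).
‖u_3‖ = 3.6454, so q_3 = (-0.3901, 0.3948, -0.6454, 0.5249).

q_3 = (-0.3901, 0.3948, -0.6454, 0.5249)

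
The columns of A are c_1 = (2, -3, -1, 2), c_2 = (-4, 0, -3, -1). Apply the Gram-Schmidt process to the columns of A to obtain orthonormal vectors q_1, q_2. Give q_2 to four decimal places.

q_1 = c_1/‖c_1‖ = (2, -3, -1, 2)/4.2426 = (0.4714, -0.7071, -0.2357, 0.4714).
r_{12} = q_1·c_2 = -1.6499.
u_2 = c_2 + 1.6499·q_1 = (-3.2222, -1.1667, -3.3889, -0.2222).
‖u_2‖ = 4.8247, so q_2 = (-0.6679, -0.2418, -0.7024, -0.0461).

q_2 = (-0.6679, -0.2418, -0.7024, -0.0461)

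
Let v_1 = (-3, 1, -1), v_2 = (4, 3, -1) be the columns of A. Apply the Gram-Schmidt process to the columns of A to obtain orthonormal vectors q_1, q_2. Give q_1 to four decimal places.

q_1 = (-0.9045, 0.3015, -0.3015)

v_1 = (-3, 1, -1); ‖v_1‖ = 3.3166, so q_1 = (-0.9045, 0.3015, -0.3015).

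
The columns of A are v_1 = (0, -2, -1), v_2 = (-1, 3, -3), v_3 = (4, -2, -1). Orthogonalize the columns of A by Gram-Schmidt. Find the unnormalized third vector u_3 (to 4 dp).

u_3 = (3.7674, 0.4186, -0.8372)

v_1 = (0, -2, -1); ‖v_1‖ = 2.2361, so q_1 = (0.0000, -0.8944, -0.4472).
q_1·v_2 = 0.0000·(-1) + (-0.8944)·3 + (-0.4472)·(-3) = -1.3416.
u_2 = v_2 + 1.3416·q_1 = (-1.0000, 1.8000, -3.6000).
‖u_2‖ = 4.1473, so q_2 = (-0.2411, 0.4340, -0.8680).
q_1·v_3 = 0.0000·4 + (-0.8944)·(-2) + (-0.4472)·(-1) = 2.2361; q_2·v_3 = (-0.2411)·4 + 0.4340·(-2) + (-0.8680)·(-1) = -0.9645.
u_3 = v_3 − 2.2361·q_1 + 0.9645·q_2 = (3.7674, 0.4186, -0.8372).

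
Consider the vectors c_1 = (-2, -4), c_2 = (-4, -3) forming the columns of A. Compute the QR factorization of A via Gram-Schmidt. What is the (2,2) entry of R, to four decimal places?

r_{22} = 2.2361

c_1 = (-2, -4); ‖c_1‖ = 4.4721, so e_1 = (-0.4472, -0.8944).
e_1·c_2 = (-0.4472)·(-4) + (-0.8944)·(-3) = 4.4721.
u_2 = c_2 − 4.4721·e_1 = (-2.0000, 1.0000).
r_{22} = ‖u_2‖ = 2.2361.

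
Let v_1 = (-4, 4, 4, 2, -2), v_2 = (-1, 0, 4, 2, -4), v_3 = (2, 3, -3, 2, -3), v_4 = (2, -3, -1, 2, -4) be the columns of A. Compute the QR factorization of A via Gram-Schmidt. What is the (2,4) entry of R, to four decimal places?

v_1 = (-4, 4, 4, 2, -2); ‖v_1‖ = 7.4833, so q_1 = (-0.5345, 0.5345, 0.5345, 0.2673, -0.2673).
q_1·v_2 = (-0.5345)·(-1) + 0.5345·0 + 0.5345·4 + 0.2673·2 + (-0.2673)·(-4) = 4.2762.
u_2 = v_2 − 4.2762·q_1 = (1.2857, -2.2857, 1.7143, 0.8571, -2.8571).
‖u_2‖ = 4.3260, so q_2 = (0.2972, -0.5284, 0.3963, 0.1981, -0.6605).
r_{24} = q_2·v_4 = 4.8213.

r_{24} = 4.8213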